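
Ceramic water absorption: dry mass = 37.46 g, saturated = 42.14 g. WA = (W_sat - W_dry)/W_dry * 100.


WA = (42.14 - 37.46) / 37.46 * 100 = 12.49%

12.49


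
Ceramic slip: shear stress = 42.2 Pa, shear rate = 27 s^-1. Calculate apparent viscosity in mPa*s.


eta = tau/gamma * 1000 = 42.2/27 * 1000 = 1563.0 mPa*s

1563.0


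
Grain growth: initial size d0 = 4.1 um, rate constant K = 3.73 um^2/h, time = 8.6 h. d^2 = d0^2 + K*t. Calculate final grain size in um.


d^2 = 4.1^2 + 3.73*8.6 = 48.888
d = sqrt(48.888) = 6.99 um

6.99


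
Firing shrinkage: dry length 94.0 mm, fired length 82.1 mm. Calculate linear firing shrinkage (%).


FS = (94.0 - 82.1) / 94.0 * 100 = 12.66%

12.66


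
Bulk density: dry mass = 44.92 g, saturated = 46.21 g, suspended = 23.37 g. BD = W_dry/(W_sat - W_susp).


BD = 44.92 / (46.21 - 23.37) = 44.92 / 22.84 = 1.967 g/cm^3

1.967


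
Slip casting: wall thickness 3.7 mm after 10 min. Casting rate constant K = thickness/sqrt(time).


K = 3.7 / sqrt(10) = 3.7 / 3.1623 = 1.17 mm/min^0.5

1.17


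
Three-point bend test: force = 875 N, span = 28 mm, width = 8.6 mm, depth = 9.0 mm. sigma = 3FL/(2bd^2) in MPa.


sigma = 3*875*28/(2*8.6*9.0^2) = 52.8 MPa

52.8


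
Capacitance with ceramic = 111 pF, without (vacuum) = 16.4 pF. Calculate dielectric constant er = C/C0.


er = 111 / 16.4 = 6.77

6.77


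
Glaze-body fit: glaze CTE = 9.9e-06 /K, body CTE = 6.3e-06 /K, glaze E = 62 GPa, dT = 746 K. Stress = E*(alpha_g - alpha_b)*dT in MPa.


Stress = 62*1000*(9.9e-06 - 6.3e-06)*746 = 166.5 MPa

166.5


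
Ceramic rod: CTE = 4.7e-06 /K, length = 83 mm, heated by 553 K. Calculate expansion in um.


dL = 4.7e-06 * 83 * 553 * 1000 = 215.725 um

215.725


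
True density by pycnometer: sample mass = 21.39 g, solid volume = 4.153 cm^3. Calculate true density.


TD = 21.39 / 4.153 = 5.15 g/cm^3

5.15


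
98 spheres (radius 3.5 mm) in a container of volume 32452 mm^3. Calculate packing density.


V_sphere = 4/3*pi*3.5^3 = 179.5944 mm^3
Total V = 98*179.5944 = 17600.2512 mm^3
PD = 17600.2512 / 32452 = 0.542

0.542


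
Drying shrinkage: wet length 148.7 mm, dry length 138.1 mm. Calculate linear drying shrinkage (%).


DS = (148.7 - 138.1) / 148.7 * 100 = 7.13%

7.13


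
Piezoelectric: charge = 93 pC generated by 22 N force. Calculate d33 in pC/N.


d33 = 93 / 22 = 4.2 pC/N

4.2


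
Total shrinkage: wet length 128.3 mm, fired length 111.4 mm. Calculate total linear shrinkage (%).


TS = (128.3 - 111.4) / 128.3 * 100 = 13.17%

13.17


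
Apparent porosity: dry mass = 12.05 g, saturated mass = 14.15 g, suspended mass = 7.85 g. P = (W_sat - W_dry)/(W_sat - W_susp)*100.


P = (14.15 - 12.05) / (14.15 - 7.85) * 100 = 2.1 / 6.3 * 100 = 33.3%

33.3


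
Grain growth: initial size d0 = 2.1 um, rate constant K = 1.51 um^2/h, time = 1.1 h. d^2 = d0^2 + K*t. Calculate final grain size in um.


d^2 = 2.1^2 + 1.51*1.1 = 6.071
d = sqrt(6.071) = 2.46 um

2.46


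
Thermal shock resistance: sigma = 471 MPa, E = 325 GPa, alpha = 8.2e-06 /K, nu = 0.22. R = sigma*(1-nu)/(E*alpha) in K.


R = 471*(1-0.22)/(325*1000*8.2e-06) = 138 K

138


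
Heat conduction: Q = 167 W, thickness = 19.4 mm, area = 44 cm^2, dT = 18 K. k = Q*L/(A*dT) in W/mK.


k = 167*19.4/1000/(44/10000*18) = 40.91 W/mK

40.91


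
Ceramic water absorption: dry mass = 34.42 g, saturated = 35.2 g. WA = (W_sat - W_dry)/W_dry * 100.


WA = (35.2 - 34.42) / 34.42 * 100 = 2.27%

2.27


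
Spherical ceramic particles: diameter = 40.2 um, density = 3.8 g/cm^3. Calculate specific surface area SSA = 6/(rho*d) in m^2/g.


SSA = 6 / (3.8 * 40.2) = 0.039 m^2/g

0.039


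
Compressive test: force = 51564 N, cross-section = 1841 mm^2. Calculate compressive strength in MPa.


CS = 51564 / 1841 = 28.0 MPa

28.0


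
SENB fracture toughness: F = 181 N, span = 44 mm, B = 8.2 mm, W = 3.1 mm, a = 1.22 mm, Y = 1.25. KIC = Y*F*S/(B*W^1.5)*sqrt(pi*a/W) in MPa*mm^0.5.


KIC = 1.25*181*44/(8.2*3.1^1.5)*sqrt(pi*1.22/3.1) = 247.32

247.32


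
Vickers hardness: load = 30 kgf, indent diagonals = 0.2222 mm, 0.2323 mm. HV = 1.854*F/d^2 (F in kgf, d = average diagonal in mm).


d_avg = (0.2222+0.2323)/2 = 0.22725 mm
HV = 1.854*30/0.22725^2 = 1077

1077


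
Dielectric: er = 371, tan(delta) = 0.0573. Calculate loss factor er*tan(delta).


Loss = 371 * 0.0573 = 21.258

21.258


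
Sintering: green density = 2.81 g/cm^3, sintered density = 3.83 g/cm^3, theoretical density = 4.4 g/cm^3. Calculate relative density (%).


Relative = 3.83 / 4.4 * 100 = 87.0%

87.0


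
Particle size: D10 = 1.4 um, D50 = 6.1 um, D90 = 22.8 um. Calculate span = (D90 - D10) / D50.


Span = (22.8 - 1.4) / 6.1 = 21.4 / 6.1 = 3.508

3.508


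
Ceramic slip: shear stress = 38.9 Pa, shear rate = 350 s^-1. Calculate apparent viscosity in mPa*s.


eta = tau/gamma * 1000 = 38.9/350 * 1000 = 111.1 mPa*s

111.1


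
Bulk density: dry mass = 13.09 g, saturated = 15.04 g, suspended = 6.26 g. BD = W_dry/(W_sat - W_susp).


BD = 13.09 / (15.04 - 6.26) = 13.09 / 8.78 = 1.491 g/cm^3

1.491


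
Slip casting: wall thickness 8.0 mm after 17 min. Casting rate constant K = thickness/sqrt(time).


K = 8.0 / sqrt(17) = 8.0 / 4.1231 = 1.94 mm/min^0.5

1.94


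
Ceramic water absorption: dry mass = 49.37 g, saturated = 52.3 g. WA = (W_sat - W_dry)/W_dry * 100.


WA = (52.3 - 49.37) / 49.37 * 100 = 5.93%

5.93


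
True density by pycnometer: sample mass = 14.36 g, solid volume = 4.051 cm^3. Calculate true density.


TD = 14.36 / 4.051 = 3.545 g/cm^3

3.545


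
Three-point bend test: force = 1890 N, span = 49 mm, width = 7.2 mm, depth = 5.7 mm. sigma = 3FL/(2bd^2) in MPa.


sigma = 3*1890*49/(2*7.2*5.7^2) = 593.8 MPa

593.8


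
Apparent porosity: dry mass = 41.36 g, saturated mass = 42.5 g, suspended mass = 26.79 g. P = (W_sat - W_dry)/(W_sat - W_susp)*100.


P = (42.5 - 41.36) / (42.5 - 26.79) * 100 = 1.14 / 15.71 * 100 = 7.3%

7.3


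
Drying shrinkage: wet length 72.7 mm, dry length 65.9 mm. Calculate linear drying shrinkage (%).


DS = (72.7 - 65.9) / 72.7 * 100 = 9.35%

9.35


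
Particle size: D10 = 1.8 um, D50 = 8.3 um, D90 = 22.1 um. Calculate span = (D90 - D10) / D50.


Span = (22.1 - 1.8) / 8.3 = 20.3 / 8.3 = 2.446

2.446


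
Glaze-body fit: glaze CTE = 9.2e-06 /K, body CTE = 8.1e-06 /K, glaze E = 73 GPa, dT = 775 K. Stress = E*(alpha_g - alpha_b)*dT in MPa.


Stress = 73*1000*(9.2e-06 - 8.1e-06)*775 = 62.2 MPa

62.2


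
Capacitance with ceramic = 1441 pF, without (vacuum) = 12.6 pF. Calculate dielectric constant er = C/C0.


er = 1441 / 12.6 = 114.37

114.37


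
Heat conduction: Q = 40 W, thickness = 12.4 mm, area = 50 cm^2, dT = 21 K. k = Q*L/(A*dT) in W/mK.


k = 40*12.4/1000/(50/10000*21) = 4.72 W/mK

4.72


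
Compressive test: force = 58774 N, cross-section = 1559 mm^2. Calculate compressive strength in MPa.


CS = 58774 / 1559 = 37.7 MPa

37.7


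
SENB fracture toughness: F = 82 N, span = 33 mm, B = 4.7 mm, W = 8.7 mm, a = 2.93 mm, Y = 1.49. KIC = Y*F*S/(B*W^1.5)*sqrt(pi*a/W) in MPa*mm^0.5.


KIC = 1.49*82*33/(4.7*8.7^1.5)*sqrt(pi*2.93/8.7) = 34.39

34.39


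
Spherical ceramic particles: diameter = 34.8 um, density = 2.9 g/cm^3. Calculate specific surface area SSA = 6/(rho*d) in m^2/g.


SSA = 6 / (2.9 * 34.8) = 0.059 m^2/g

0.059


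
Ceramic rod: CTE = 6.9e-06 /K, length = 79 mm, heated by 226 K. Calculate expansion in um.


dL = 6.9e-06 * 79 * 226 * 1000 = 123.193 um

123.193


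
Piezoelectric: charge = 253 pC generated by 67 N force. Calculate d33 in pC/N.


d33 = 253 / 67 = 3.8 pC/N

3.8


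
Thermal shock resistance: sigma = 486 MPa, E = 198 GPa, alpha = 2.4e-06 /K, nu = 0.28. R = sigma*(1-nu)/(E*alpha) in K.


R = 486*(1-0.28)/(198*1000*2.4e-06) = 736 K

736


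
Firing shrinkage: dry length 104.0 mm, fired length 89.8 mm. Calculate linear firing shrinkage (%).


FS = (104.0 - 89.8) / 104.0 * 100 = 13.65%

13.65


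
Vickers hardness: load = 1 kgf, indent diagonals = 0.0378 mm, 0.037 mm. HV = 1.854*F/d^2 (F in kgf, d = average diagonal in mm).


d_avg = (0.0378+0.037)/2 = 0.0374 mm
HV = 1.854*1/0.0374^2 = 1325

1325


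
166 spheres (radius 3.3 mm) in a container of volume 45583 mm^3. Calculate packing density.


V_sphere = 4/3*pi*3.3^3 = 150.5326 mm^3
Total V = 166*150.5326 = 24988.4116 mm^3
PD = 24988.4116 / 45583 = 0.548

0.548


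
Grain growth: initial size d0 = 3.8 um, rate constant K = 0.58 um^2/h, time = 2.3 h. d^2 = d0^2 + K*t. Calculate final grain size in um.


d^2 = 3.8^2 + 0.58*2.3 = 15.774
d = sqrt(15.774) = 3.97 um

3.97


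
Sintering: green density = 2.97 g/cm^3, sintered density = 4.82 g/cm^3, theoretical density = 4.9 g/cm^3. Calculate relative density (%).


Relative = 4.82 / 4.9 * 100 = 98.4%

98.4


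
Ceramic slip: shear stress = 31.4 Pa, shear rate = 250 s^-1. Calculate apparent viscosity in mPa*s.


eta = tau/gamma * 1000 = 31.4/250 * 1000 = 125.6 mPa*s

125.6


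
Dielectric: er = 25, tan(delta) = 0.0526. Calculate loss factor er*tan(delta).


Loss = 25 * 0.0526 = 1.315

1.315


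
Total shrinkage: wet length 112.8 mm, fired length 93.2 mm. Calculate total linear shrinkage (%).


TS = (112.8 - 93.2) / 112.8 * 100 = 17.38%

17.38


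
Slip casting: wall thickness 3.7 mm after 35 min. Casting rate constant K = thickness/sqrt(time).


K = 3.7 / sqrt(35) = 3.7 / 5.9161 = 0.625 mm/min^0.5

0.625


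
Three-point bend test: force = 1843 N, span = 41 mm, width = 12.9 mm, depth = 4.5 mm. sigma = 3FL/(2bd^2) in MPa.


sigma = 3*1843*41/(2*12.9*4.5^2) = 433.9 MPa

433.9


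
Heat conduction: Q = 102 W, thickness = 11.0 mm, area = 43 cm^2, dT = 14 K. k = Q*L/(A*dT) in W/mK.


k = 102*11.0/1000/(43/10000*14) = 18.64 W/mK

18.64


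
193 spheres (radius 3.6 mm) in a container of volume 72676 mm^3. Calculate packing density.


V_sphere = 4/3*pi*3.6^3 = 195.4322 mm^3
Total V = 193*195.4322 = 37718.4146 mm^3
PD = 37718.4146 / 72676 = 0.519

0.519


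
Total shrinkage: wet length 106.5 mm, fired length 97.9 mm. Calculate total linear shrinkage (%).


TS = (106.5 - 97.9) / 106.5 * 100 = 8.08%

8.08


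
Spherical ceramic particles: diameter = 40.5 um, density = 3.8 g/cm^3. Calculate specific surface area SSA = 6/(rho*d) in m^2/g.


SSA = 6 / (3.8 * 40.5) = 0.039 m^2/g

0.039


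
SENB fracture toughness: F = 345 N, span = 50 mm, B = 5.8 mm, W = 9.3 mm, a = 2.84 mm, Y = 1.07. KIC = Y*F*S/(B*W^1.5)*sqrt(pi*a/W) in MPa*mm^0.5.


KIC = 1.07*345*50/(5.8*9.3^1.5)*sqrt(pi*2.84/9.3) = 109.9

109.9


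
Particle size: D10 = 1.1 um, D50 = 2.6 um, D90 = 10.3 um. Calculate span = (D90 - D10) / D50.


Span = (10.3 - 1.1) / 2.6 = 9.2 / 2.6 = 3.538

3.538


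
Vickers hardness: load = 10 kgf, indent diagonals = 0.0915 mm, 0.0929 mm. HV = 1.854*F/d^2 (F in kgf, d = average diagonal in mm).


d_avg = (0.0915+0.0929)/2 = 0.0922 mm
HV = 1.854*10/0.0922^2 = 2181

2181


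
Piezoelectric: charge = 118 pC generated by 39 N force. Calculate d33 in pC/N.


d33 = 118 / 39 = 3.0 pC/N

3.0


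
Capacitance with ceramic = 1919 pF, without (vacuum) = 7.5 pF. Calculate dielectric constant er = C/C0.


er = 1919 / 7.5 = 255.87

255.87


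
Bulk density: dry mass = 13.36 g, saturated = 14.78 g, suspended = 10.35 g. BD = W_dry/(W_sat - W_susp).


BD = 13.36 / (14.78 - 10.35) = 13.36 / 4.43 = 3.016 g/cm^3

3.016


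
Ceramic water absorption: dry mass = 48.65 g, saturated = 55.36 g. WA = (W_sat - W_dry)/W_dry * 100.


WA = (55.36 - 48.65) / 48.65 * 100 = 13.79%

13.79


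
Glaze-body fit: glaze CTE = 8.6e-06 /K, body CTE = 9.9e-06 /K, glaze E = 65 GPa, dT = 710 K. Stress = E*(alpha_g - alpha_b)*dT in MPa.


Stress = 65*1000*(8.6e-06 - 9.9e-06)*710 = -60.0 MPa

-60.0


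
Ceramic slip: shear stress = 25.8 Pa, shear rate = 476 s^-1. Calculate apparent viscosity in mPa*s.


eta = tau/gamma * 1000 = 25.8/476 * 1000 = 54.2 mPa*s

54.2


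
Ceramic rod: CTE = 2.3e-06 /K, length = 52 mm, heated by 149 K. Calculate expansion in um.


dL = 2.3e-06 * 52 * 149 * 1000 = 17.82 um

17.82


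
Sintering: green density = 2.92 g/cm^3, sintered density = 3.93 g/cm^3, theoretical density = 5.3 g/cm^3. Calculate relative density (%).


Relative = 3.93 / 5.3 * 100 = 74.2%

74.2


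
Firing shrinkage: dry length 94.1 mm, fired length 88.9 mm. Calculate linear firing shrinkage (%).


FS = (94.1 - 88.9) / 94.1 * 100 = 5.53%

5.53


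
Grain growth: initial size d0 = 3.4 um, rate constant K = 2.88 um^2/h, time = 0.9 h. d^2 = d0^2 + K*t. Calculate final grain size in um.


d^2 = 3.4^2 + 2.88*0.9 = 14.152
d = sqrt(14.152) = 3.76 um

3.76


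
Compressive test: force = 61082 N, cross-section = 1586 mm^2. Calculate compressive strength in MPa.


CS = 61082 / 1586 = 38.5 MPa

38.5


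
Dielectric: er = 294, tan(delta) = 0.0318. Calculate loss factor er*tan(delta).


Loss = 294 * 0.0318 = 9.349

9.349


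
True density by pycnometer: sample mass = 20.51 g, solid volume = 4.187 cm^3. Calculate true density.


TD = 20.51 / 4.187 = 4.898 g/cm^3

4.898


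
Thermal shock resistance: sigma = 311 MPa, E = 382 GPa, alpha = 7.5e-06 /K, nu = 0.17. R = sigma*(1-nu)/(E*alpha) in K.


R = 311*(1-0.17)/(382*1000*7.5e-06) = 90 K

90


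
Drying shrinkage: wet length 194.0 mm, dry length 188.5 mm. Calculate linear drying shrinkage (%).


DS = (194.0 - 188.5) / 194.0 * 100 = 2.84%

2.84


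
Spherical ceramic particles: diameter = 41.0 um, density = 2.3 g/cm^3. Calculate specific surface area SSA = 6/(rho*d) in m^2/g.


SSA = 6 / (2.3 * 41.0) = 0.064 m^2/g

0.064


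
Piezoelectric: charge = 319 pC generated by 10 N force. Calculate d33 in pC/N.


d33 = 319 / 10 = 31.9 pC/N

31.9


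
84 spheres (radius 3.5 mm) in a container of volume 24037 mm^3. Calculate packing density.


V_sphere = 4/3*pi*3.5^3 = 179.5944 mm^3
Total V = 84*179.5944 = 15085.9296 mm^3
PD = 15085.9296 / 24037 = 0.628

0.628


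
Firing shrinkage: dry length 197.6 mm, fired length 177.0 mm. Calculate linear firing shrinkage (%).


FS = (197.6 - 177.0) / 197.6 * 100 = 10.43%

10.43


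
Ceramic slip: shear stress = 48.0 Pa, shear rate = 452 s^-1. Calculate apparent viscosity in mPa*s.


eta = tau/gamma * 1000 = 48.0/452 * 1000 = 106.2 mPa*s

106.2


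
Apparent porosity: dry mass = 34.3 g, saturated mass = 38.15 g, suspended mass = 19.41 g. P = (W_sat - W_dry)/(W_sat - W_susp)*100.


P = (38.15 - 34.3) / (38.15 - 19.41) * 100 = 3.85 / 18.74 * 100 = 20.5%

20.5


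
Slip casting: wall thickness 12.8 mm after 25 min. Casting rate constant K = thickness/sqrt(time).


K = 12.8 / sqrt(25) = 12.8 / 5.0 = 2.56 mm/min^0.5

2.56


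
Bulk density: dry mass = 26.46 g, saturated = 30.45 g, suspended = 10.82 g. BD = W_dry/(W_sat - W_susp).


BD = 26.46 / (30.45 - 10.82) = 26.46 / 19.63 = 1.348 g/cm^3

1.348


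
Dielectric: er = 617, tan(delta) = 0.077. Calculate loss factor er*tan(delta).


Loss = 617 * 0.077 = 47.509

47.509


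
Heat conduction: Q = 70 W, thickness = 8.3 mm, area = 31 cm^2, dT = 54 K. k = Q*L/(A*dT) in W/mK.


k = 70*8.3/1000/(31/10000*54) = 3.47 W/mK

3.47


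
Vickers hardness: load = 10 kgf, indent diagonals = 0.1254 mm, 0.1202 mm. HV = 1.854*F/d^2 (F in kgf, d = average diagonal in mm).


d_avg = (0.1254+0.1202)/2 = 0.1228 mm
HV = 1.854*10/0.1228^2 = 1229

1229


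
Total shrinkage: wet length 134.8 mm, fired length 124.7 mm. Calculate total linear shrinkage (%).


TS = (134.8 - 124.7) / 134.8 * 100 = 7.49%

7.49


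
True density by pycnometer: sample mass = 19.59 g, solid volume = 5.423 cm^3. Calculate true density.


TD = 19.59 / 5.423 = 3.612 g/cm^3

3.612


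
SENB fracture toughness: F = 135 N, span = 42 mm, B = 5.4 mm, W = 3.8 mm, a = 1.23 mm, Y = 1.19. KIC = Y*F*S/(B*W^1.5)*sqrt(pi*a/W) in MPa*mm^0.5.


KIC = 1.19*135*42/(5.4*3.8^1.5)*sqrt(pi*1.23/3.8) = 170.1

170.1


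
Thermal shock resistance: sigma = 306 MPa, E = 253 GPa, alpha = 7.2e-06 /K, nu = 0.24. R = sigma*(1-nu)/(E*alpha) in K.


R = 306*(1-0.24)/(253*1000*7.2e-06) = 128 K

128


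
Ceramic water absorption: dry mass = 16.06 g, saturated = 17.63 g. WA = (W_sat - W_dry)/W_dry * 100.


WA = (17.63 - 16.06) / 16.06 * 100 = 9.78%

9.78


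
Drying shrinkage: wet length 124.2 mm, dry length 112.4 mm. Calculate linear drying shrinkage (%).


DS = (124.2 - 112.4) / 124.2 * 100 = 9.5%

9.5


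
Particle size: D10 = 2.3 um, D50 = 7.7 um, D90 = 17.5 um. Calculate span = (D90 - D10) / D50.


Span = (17.5 - 2.3) / 7.7 = 15.2 / 7.7 = 1.974

1.974


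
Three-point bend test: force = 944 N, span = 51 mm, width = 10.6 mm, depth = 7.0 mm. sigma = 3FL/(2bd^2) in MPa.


sigma = 3*944*51/(2*10.6*7.0^2) = 139.0 MPa

139.0


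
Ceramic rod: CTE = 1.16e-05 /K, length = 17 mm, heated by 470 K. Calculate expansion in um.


dL = 1.16e-05 * 17 * 470 * 1000 = 92.684 um

92.684


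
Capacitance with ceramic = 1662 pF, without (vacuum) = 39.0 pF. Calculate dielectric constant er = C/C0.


er = 1662 / 39.0 = 42.62

42.62


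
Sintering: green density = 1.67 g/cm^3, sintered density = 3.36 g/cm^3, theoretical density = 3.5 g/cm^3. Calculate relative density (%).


Relative = 3.36 / 3.5 * 100 = 96.0%

96.0


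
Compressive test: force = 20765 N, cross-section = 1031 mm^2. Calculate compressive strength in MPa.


CS = 20765 / 1031 = 20.1 MPa

20.1


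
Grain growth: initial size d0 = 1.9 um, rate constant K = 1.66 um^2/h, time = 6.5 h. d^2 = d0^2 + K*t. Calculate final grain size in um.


d^2 = 1.9^2 + 1.66*6.5 = 14.4
d = sqrt(14.4) = 3.79 um

3.79


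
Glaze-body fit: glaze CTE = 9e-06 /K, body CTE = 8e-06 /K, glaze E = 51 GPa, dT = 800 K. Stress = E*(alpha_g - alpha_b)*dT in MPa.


Stress = 51*1000*(9e-06 - 8e-06)*800 = 40.8 MPa

40.8


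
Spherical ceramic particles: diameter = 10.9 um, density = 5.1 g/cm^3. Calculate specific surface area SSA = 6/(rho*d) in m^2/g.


SSA = 6 / (5.1 * 10.9) = 0.108 m^2/g

0.108


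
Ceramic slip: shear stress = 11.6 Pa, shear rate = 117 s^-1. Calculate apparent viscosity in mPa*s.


eta = tau/gamma * 1000 = 11.6/117 * 1000 = 99.1 mPa*s

99.1


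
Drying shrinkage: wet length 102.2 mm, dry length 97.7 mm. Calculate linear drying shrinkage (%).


DS = (102.2 - 97.7) / 102.2 * 100 = 4.4%

4.4


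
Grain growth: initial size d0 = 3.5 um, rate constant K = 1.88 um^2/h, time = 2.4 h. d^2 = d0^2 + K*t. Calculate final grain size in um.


d^2 = 3.5^2 + 1.88*2.4 = 16.762
d = sqrt(16.762) = 4.09 um

4.09


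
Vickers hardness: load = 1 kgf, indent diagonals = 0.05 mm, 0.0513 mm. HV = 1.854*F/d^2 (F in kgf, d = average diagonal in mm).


d_avg = (0.05+0.0513)/2 = 0.05065 mm
HV = 1.854*1/0.05065^2 = 723

723


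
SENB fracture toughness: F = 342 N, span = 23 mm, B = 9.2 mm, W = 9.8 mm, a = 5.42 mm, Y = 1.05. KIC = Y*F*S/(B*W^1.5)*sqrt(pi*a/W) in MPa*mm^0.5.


KIC = 1.05*342*23/(9.2*9.8^1.5)*sqrt(pi*5.42/9.8) = 38.57

38.57


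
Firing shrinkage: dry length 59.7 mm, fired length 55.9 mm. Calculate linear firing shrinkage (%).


FS = (59.7 - 55.9) / 59.7 * 100 = 6.37%

6.37


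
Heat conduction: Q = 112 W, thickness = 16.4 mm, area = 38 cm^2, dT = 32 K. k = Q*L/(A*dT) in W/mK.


k = 112*16.4/1000/(38/10000*32) = 15.11 W/mK

15.11


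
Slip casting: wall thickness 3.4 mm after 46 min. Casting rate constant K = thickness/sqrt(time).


K = 3.4 / sqrt(46) = 3.4 / 6.7823 = 0.501 mm/min^0.5

0.501


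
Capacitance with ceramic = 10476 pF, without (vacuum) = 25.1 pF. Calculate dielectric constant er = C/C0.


er = 10476 / 25.1 = 417.37

417.37


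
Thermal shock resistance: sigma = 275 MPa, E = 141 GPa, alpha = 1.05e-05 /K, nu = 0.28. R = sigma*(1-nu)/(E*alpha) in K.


R = 275*(1-0.28)/(141*1000*1.05e-05) = 134 K

134


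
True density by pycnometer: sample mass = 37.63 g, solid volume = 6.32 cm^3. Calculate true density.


TD = 37.63 / 6.32 = 5.954 g/cm^3

5.954


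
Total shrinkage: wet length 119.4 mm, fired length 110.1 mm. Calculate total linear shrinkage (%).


TS = (119.4 - 110.1) / 119.4 * 100 = 7.79%

7.79


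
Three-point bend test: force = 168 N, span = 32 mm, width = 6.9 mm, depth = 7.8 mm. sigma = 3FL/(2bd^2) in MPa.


sigma = 3*168*32/(2*6.9*7.8^2) = 19.2 MPa

19.2


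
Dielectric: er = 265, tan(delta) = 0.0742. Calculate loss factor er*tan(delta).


Loss = 265 * 0.0742 = 19.663

19.663


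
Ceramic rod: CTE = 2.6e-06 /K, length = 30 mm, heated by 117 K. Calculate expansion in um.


dL = 2.6e-06 * 30 * 117 * 1000 = 9.126 um

9.126


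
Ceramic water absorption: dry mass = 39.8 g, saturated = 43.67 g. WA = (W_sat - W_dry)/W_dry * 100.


WA = (43.67 - 39.8) / 39.8 * 100 = 9.72%

9.72


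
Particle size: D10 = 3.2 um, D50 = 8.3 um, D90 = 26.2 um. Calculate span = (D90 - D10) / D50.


Span = (26.2 - 3.2) / 8.3 = 23.0 / 8.3 = 2.771

2.771


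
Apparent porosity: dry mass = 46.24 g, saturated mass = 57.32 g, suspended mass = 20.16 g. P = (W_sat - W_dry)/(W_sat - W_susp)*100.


P = (57.32 - 46.24) / (57.32 - 20.16) * 100 = 11.08 / 37.16 * 100 = 29.8%

29.8


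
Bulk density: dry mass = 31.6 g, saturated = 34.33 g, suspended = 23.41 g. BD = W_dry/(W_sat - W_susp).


BD = 31.6 / (34.33 - 23.41) = 31.6 / 10.92 = 2.894 g/cm^3

2.894


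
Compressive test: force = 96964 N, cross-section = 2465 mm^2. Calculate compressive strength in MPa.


CS = 96964 / 2465 = 39.3 MPa

39.3


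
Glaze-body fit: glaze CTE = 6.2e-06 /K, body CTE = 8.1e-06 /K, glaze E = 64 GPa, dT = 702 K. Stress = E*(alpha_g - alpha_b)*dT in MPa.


Stress = 64*1000*(6.2e-06 - 8.1e-06)*702 = -85.4 MPa

-85.4


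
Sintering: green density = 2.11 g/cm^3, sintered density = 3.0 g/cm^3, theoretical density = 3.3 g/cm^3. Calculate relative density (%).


Relative = 3.0 / 3.3 * 100 = 90.9%

90.9


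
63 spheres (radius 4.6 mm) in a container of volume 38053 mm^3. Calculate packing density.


V_sphere = 4/3*pi*4.6^3 = 407.7201 mm^3
Total V = 63*407.7201 = 25686.3663 mm^3
PD = 25686.3663 / 38053 = 0.675

0.675


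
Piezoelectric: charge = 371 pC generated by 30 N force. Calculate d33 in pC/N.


d33 = 371 / 30 = 12.4 pC/N

12.4


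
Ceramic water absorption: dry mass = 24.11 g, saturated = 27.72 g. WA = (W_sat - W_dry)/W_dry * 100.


WA = (27.72 - 24.11) / 24.11 * 100 = 14.97%

14.97


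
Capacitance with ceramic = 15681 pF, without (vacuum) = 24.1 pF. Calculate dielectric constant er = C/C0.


er = 15681 / 24.1 = 650.66

650.66


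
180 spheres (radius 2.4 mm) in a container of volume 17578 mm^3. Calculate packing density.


V_sphere = 4/3*pi*2.4^3 = 57.9058 mm^3
Total V = 180*57.9058 = 10423.044 mm^3
PD = 10423.044 / 17578 = 0.593

0.593


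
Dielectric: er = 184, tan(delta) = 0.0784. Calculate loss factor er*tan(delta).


Loss = 184 * 0.0784 = 14.426

14.426


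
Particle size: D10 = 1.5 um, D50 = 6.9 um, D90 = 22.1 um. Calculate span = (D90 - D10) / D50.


Span = (22.1 - 1.5) / 6.9 = 20.6 / 6.9 = 2.986

2.986


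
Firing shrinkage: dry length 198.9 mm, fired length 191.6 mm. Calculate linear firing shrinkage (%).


FS = (198.9 - 191.6) / 198.9 * 100 = 3.67%

3.67


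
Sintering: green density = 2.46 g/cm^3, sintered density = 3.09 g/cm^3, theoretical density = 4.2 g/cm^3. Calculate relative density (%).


Relative = 3.09 / 4.2 * 100 = 73.6%

73.6


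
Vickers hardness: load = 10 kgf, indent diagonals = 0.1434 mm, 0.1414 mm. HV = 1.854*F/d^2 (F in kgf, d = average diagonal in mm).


d_avg = (0.1434+0.1414)/2 = 0.1424 mm
HV = 1.854*10/0.1424^2 = 914

914


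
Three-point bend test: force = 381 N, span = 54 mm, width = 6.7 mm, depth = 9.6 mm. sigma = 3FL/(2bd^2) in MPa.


sigma = 3*381*54/(2*6.7*9.6^2) = 50.0 MPa

50.0


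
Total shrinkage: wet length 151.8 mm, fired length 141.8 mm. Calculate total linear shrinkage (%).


TS = (151.8 - 141.8) / 151.8 * 100 = 6.59%

6.59


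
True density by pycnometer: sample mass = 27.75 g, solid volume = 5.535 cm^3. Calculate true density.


TD = 27.75 / 5.535 = 5.014 g/cm^3

5.014


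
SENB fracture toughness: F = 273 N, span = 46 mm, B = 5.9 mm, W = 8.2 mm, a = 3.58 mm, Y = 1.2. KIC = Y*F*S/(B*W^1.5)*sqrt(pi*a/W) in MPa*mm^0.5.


KIC = 1.2*273*46/(5.9*8.2^1.5)*sqrt(pi*3.58/8.2) = 127.39

127.39


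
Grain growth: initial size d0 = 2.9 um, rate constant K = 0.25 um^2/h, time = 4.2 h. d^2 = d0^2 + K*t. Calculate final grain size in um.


d^2 = 2.9^2 + 0.25*4.2 = 9.46
d = sqrt(9.46) = 3.08 um

3.08


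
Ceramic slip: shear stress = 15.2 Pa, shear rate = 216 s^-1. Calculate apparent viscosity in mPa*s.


eta = tau/gamma * 1000 = 15.2/216 * 1000 = 70.4 mPa*s

70.4


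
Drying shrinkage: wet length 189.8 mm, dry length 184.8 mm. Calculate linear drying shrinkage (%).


DS = (189.8 - 184.8) / 189.8 * 100 = 2.63%

2.63


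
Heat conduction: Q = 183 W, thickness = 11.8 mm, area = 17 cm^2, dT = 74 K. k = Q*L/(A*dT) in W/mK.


k = 183*11.8/1000/(17/10000*74) = 17.17 W/mK

17.17


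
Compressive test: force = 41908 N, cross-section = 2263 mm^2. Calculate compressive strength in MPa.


CS = 41908 / 2263 = 18.5 MPa

18.5


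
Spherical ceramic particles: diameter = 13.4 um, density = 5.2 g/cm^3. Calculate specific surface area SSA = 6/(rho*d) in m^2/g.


SSA = 6 / (5.2 * 13.4) = 0.086 m^2/g

0.086


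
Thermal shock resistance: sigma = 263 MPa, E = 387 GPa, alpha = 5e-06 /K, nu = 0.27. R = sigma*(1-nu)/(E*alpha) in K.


R = 263*(1-0.27)/(387*1000*5e-06) = 99 K

99


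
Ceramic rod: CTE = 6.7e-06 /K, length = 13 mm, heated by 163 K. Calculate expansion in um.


dL = 6.7e-06 * 13 * 163 * 1000 = 14.197 um

14.197


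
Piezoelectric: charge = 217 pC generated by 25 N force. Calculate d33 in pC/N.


d33 = 217 / 25 = 8.7 pC/N

8.7


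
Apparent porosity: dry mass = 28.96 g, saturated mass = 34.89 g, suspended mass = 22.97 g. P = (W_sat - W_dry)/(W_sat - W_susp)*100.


P = (34.89 - 28.96) / (34.89 - 22.97) * 100 = 5.93 / 11.92 * 100 = 49.7%

49.7


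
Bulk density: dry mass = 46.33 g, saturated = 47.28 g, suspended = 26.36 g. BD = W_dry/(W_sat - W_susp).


BD = 46.33 / (47.28 - 26.36) = 46.33 / 20.92 = 2.215 g/cm^3

2.215


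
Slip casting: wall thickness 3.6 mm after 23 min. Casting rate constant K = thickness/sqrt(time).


K = 3.6 / sqrt(23) = 3.6 / 4.7958 = 0.751 mm/min^0.5

0.751


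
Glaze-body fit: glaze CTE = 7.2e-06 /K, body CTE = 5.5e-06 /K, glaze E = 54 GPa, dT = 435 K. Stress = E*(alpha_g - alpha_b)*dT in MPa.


Stress = 54*1000*(7.2e-06 - 5.5e-06)*435 = 39.9 MPa

39.9


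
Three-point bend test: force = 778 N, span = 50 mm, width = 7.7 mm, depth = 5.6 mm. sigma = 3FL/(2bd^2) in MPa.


sigma = 3*778*50/(2*7.7*5.6^2) = 241.6 MPa

241.6


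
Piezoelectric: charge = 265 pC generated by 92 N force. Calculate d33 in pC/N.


d33 = 265 / 92 = 2.9 pC/N

2.9


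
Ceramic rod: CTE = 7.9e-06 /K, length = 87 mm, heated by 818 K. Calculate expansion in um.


dL = 7.9e-06 * 87 * 818 * 1000 = 562.211 um

562.211


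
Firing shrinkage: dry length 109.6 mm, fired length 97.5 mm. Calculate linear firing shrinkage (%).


FS = (109.6 - 97.5) / 109.6 * 100 = 11.04%

11.04


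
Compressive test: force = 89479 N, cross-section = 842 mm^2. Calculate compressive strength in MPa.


CS = 89479 / 842 = 106.3 MPa

106.3


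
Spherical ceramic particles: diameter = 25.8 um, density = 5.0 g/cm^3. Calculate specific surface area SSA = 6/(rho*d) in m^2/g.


SSA = 6 / (5.0 * 25.8) = 0.047 m^2/g

0.047


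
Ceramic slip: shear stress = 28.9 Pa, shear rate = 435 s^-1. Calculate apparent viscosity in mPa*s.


eta = tau/gamma * 1000 = 28.9/435 * 1000 = 66.4 mPa*s

66.4


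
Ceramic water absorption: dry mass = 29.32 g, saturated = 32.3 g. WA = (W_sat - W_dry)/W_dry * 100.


WA = (32.3 - 29.32) / 29.32 * 100 = 10.16%

10.16


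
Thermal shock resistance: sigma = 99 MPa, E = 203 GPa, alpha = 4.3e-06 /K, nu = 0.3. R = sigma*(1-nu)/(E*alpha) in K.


R = 99*(1-0.3)/(203*1000*4.3e-06) = 79 K

79


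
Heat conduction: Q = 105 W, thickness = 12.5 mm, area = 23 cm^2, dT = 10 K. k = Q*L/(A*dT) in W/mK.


k = 105*12.5/1000/(23/10000*10) = 57.07 W/mK

57.07


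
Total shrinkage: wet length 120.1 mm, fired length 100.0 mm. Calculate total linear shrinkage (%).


TS = (120.1 - 100.0) / 120.1 * 100 = 16.74%

16.74


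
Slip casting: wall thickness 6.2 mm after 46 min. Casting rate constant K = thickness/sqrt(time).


K = 6.2 / sqrt(46) = 6.2 / 6.7823 = 0.914 mm/min^0.5

0.914


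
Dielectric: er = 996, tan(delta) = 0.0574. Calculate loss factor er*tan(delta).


Loss = 996 * 0.0574 = 57.17

57.17


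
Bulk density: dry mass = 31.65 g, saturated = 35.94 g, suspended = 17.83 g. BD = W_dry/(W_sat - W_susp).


BD = 31.65 / (35.94 - 17.83) = 31.65 / 18.11 = 1.748 g/cm^3

1.748


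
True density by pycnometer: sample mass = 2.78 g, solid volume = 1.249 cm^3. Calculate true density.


TD = 2.78 / 1.249 = 2.226 g/cm^3

2.226


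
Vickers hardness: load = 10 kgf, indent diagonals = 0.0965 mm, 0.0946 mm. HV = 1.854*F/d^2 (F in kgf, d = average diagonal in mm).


d_avg = (0.0965+0.0946)/2 = 0.09555 mm
HV = 1.854*10/0.09555^2 = 2031

2031


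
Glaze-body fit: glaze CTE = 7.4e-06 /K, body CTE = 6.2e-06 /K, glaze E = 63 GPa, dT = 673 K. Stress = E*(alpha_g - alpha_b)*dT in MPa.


Stress = 63*1000*(7.4e-06 - 6.2e-06)*673 = 50.9 MPa

50.9


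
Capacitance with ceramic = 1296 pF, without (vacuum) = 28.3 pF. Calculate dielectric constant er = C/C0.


er = 1296 / 28.3 = 45.8

45.8


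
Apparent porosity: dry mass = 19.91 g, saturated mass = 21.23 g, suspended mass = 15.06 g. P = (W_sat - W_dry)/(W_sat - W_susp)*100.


P = (21.23 - 19.91) / (21.23 - 15.06) * 100 = 1.32 / 6.17 * 100 = 21.4%

21.4


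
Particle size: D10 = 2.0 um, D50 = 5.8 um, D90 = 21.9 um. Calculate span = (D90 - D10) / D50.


Span = (21.9 - 2.0) / 5.8 = 19.9 / 5.8 = 3.431

3.431


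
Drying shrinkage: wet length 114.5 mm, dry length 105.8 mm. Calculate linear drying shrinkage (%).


DS = (114.5 - 105.8) / 114.5 * 100 = 7.6%

7.6


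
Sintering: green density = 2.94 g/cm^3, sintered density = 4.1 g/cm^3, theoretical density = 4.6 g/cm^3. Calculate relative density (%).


Relative = 4.1 / 4.6 * 100 = 89.1%

89.1


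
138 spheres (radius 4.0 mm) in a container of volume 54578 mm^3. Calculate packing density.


V_sphere = 4/3*pi*4.0^3 = 268.0826 mm^3
Total V = 138*268.0826 = 36995.3988 mm^3
PD = 36995.3988 / 54578 = 0.678

0.678


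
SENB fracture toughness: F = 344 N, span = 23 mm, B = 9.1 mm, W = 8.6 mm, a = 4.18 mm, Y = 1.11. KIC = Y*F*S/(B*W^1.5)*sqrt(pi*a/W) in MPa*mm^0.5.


KIC = 1.11*344*23/(9.1*8.6^1.5)*sqrt(pi*4.18/8.6) = 47.29

47.29


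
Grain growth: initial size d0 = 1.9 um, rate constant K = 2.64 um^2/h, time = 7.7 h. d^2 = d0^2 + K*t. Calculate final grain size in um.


d^2 = 1.9^2 + 2.64*7.7 = 23.938
d = sqrt(23.938) = 4.89 um

4.89


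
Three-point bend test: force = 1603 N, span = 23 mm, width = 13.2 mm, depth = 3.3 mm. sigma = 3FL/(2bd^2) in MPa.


sigma = 3*1603*23/(2*13.2*3.3^2) = 384.7 MPa

384.7


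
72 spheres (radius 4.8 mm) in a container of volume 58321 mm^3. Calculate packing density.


V_sphere = 4/3*pi*4.8^3 = 463.2467 mm^3
Total V = 72*463.2467 = 33353.7624 mm^3
PD = 33353.7624 / 58321 = 0.572

0.572


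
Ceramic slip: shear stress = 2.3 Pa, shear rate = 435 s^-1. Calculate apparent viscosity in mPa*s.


eta = tau/gamma * 1000 = 2.3/435 * 1000 = 5.3 mPa*s

5.3


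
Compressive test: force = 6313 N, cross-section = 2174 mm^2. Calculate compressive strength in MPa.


CS = 6313 / 2174 = 2.9 MPa

2.9


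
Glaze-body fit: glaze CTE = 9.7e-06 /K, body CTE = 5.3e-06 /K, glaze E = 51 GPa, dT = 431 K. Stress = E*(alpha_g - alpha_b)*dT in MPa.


Stress = 51*1000*(9.7e-06 - 5.3e-06)*431 = 96.7 MPa

96.7


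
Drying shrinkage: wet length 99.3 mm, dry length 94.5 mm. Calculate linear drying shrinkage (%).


DS = (99.3 - 94.5) / 99.3 * 100 = 4.83%

4.83


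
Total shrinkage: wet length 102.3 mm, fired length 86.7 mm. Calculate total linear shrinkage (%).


TS = (102.3 - 86.7) / 102.3 * 100 = 15.25%

15.25


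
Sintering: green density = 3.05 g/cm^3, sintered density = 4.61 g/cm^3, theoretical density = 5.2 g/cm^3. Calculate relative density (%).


Relative = 4.61 / 5.2 * 100 = 88.7%

88.7


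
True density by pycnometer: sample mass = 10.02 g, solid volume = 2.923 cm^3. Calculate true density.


TD = 10.02 / 2.923 = 3.428 g/cm^3

3.428


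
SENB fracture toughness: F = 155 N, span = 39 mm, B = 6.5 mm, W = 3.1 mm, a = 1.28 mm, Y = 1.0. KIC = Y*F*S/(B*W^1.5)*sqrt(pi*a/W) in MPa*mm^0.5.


KIC = 1.0*155*39/(6.5*3.1^1.5)*sqrt(pi*1.28/3.1) = 194.06

194.06


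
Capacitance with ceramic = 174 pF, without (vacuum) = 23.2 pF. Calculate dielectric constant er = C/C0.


er = 174 / 23.2 = 7.5

7.5


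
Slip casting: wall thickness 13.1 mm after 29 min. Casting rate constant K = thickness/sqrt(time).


K = 13.1 / sqrt(29) = 13.1 / 5.3852 = 2.433 mm/min^0.5

2.433


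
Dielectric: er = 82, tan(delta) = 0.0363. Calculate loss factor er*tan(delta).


Loss = 82 * 0.0363 = 2.977

2.977


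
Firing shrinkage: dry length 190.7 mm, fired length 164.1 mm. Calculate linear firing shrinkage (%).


FS = (190.7 - 164.1) / 190.7 * 100 = 13.95%

13.95


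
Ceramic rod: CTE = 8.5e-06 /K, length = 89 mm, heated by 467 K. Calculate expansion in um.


dL = 8.5e-06 * 89 * 467 * 1000 = 353.286 um

353.286


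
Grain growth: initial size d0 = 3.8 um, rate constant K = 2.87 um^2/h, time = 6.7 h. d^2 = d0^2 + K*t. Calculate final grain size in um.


d^2 = 3.8^2 + 2.87*6.7 = 33.669
d = sqrt(33.669) = 5.8 um

5.8


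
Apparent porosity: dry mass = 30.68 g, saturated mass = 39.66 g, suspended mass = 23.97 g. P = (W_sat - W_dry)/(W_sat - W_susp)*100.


P = (39.66 - 30.68) / (39.66 - 23.97) * 100 = 8.98 / 15.69 * 100 = 57.2%

57.2


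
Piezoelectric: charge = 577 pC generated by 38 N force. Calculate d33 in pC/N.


d33 = 577 / 38 = 15.2 pC/N

15.2


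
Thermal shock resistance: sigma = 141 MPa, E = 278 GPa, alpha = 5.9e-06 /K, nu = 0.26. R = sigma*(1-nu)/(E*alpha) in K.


R = 141*(1-0.26)/(278*1000*5.9e-06) = 64 K

64


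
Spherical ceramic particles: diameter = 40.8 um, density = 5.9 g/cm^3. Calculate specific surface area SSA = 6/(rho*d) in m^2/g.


SSA = 6 / (5.9 * 40.8) = 0.025 m^2/g

0.025


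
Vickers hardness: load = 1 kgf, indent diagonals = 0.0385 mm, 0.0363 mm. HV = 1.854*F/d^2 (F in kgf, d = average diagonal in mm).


d_avg = (0.0385+0.0363)/2 = 0.0374 mm
HV = 1.854*1/0.0374^2 = 1325

1325


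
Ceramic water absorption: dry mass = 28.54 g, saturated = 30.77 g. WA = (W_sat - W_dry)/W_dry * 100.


WA = (30.77 - 28.54) / 28.54 * 100 = 7.81%

7.81


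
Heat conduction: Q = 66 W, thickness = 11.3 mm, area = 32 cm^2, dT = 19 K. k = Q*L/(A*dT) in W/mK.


k = 66*11.3/1000/(32/10000*19) = 12.27 W/mK

12.27


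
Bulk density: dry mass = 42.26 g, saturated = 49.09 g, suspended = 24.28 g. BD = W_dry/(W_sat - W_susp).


BD = 42.26 / (49.09 - 24.28) = 42.26 / 24.81 = 1.703 g/cm^3

1.703


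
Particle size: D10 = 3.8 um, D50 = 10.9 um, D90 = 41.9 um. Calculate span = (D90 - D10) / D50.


Span = (41.9 - 3.8) / 10.9 = 38.1 / 10.9 = 3.495

3.495


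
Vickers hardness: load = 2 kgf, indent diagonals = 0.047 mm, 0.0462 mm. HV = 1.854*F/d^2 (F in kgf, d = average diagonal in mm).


d_avg = (0.047+0.0462)/2 = 0.0466 mm
HV = 1.854*2/0.0466^2 = 1708

1708


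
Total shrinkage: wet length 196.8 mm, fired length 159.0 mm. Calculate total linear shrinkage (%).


TS = (196.8 - 159.0) / 196.8 * 100 = 19.21%

19.21


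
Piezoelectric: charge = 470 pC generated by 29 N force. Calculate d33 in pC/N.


d33 = 470 / 29 = 16.2 pC/N

16.2


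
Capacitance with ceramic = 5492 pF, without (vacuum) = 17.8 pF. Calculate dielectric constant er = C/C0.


er = 5492 / 17.8 = 308.54

308.54


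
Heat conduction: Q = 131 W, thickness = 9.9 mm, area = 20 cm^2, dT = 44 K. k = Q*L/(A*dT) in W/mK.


k = 131*9.9/1000/(20/10000*44) = 14.74 W/mK

14.74


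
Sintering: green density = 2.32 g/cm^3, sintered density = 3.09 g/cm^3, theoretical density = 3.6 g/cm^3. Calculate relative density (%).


Relative = 3.09 / 3.6 * 100 = 85.8%

85.8


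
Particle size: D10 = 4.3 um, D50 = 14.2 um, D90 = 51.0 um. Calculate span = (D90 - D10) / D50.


Span = (51.0 - 4.3) / 14.2 = 46.7 / 14.2 = 3.289

3.289


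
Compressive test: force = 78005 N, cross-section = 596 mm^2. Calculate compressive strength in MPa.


CS = 78005 / 596 = 130.9 MPa

130.9


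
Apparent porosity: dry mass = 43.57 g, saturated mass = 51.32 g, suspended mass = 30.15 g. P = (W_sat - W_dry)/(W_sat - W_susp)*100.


P = (51.32 - 43.57) / (51.32 - 30.15) * 100 = 7.75 / 21.17 * 100 = 36.6%

36.6


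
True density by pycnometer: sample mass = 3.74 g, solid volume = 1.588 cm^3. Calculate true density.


TD = 3.74 / 1.588 = 2.355 g/cm^3

2.355


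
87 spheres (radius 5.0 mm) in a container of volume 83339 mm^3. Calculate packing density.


V_sphere = 4/3*pi*5.0^3 = 523.5988 mm^3
Total V = 87*523.5988 = 45553.0956 mm^3
PD = 45553.0956 / 83339 = 0.547

0.547


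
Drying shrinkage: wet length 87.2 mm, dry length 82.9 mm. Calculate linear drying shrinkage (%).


DS = (87.2 - 82.9) / 87.2 * 100 = 4.93%

4.93


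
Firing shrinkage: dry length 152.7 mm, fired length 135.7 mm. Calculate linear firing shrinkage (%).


FS = (152.7 - 135.7) / 152.7 * 100 = 11.13%

11.13


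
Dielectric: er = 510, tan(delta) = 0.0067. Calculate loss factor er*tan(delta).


Loss = 510 * 0.0067 = 3.417

3.417


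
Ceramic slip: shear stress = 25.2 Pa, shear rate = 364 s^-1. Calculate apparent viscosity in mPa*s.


eta = tau/gamma * 1000 = 25.2/364 * 1000 = 69.2 mPa*s

69.2


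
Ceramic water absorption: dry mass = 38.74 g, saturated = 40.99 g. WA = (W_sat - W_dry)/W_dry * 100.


WA = (40.99 - 38.74) / 38.74 * 100 = 5.81%

5.81


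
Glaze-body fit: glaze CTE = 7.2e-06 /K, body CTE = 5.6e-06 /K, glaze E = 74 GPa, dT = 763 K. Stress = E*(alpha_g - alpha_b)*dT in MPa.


Stress = 74*1000*(7.2e-06 - 5.6e-06)*763 = 90.3 MPa

90.3


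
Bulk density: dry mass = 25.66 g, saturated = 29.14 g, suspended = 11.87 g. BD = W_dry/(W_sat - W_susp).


BD = 25.66 / (29.14 - 11.87) = 25.66 / 17.27 = 1.486 g/cm^3

1.486


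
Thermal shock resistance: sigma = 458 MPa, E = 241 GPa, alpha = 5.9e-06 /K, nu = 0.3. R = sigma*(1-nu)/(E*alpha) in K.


R = 458*(1-0.3)/(241*1000*5.9e-06) = 225 K

225


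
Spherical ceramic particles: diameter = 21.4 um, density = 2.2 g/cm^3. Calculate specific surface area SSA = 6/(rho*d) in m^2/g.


SSA = 6 / (2.2 * 21.4) = 0.127 m^2/g

0.127


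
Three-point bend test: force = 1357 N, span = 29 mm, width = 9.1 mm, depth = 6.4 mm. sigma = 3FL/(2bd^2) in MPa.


sigma = 3*1357*29/(2*9.1*6.4^2) = 158.4 MPa

158.4


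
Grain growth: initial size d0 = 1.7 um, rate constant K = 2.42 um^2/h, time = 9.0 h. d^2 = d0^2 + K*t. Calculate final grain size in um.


d^2 = 1.7^2 + 2.42*9.0 = 24.67
d = sqrt(24.67) = 4.97 um

4.97
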